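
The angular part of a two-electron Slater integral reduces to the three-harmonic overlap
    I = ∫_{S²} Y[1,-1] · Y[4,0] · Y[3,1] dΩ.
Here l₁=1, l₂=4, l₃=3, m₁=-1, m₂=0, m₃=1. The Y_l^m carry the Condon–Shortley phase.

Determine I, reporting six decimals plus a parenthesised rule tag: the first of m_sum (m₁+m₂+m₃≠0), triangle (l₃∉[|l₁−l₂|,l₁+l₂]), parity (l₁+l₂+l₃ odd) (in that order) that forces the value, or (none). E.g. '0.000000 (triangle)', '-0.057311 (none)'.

0.150786 (none)

Rules hold: Σm=0, L=8 even, 3≤3≤5.
N = 3·9·7 = 189
Δ = 2!·0!·6!/9! = 1/252
Racah Σ t=1..1: t=1:−1/36 = -1/36
⇒ 3j(1 4 3; 0 0 0)² = 4/63, sgn +1
Racah Σ t=2..2: t=2:+1/96 = 1/96
⇒ 3j(1 4 3; -1 0 1)² = 1/42, sgn +1
4πI² = N·(3j₀)²·(3jₘ)² = 2/7
I = +1·√(0.285714/4π) = 0.15078601
No selection rule forces the value: the integral is nonzero (none).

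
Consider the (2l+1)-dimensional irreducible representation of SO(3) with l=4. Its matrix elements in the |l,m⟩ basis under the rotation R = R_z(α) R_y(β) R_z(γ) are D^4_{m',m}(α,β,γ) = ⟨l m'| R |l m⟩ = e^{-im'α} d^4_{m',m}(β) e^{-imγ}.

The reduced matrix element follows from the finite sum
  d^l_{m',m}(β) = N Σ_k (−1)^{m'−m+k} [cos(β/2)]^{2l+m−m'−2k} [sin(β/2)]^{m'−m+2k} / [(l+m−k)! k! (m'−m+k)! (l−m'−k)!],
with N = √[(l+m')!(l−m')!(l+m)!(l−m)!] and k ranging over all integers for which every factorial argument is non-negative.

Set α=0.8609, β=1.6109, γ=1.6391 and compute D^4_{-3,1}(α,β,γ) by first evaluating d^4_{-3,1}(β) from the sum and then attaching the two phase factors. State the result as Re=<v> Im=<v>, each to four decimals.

D^4_{-3,1}(0.8609,1.6109,1.6391) = e^{-i·-3·0.8609}·d^4_{-3,1}(1.6109)·e^{-i·1·1.6391}. Compute d first:
With c≡cos(β/2)=0.692787 and s≡sin(β/2)=0.721142, N=[1·5040·120·6]^{1/2}=1904.940944
Admissible k: 4..5 (factorial args all ≥0)
  k=4: (−1)^0·1904.9409/(144)·0.6928^4·0.7211^4 = +0.824141
  k=5: (−1)^1·1904.9409/(240)·0.6928^2·0.7211^6 = -0.535792
d^4_{-3,1}(1.6109) = +0.824141 -0.535792 = +0.288350
Phases: e^{-i·(-3)·0.8609}=-0.847843+0.530248i, e^{-i·(1)·1.6391}=-0.068251-0.997668i ⇒ D=+0.169226+0.233470i

Re=0.1692 Im=0.2335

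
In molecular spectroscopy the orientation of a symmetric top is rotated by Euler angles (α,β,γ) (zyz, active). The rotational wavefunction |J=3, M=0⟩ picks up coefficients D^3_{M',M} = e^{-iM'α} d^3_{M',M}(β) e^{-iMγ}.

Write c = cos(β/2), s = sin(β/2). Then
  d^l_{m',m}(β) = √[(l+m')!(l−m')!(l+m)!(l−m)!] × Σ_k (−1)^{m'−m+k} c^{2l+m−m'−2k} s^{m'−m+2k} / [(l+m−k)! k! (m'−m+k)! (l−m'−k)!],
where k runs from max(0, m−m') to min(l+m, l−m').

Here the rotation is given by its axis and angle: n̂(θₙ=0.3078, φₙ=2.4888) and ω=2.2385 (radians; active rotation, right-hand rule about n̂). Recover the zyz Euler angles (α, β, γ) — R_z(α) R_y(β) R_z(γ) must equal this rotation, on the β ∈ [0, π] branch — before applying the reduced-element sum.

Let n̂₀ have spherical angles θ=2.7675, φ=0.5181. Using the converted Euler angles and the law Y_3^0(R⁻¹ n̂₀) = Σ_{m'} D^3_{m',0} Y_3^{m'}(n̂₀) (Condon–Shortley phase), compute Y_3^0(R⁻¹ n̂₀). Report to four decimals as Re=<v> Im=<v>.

Re=-0.0098 Im=0.0000

Axis–angle → zyz. n̂ = (sinθₙcosφₙ, sinθₙsinφₙ, cosθₙ) = (-0.240671, +0.184022, +0.953002), ω = 2.2385.
R = I cosω + sinω [n̂]ₓ + (1−cosω) n̂n̂ᵀ gives
  R = [-0.525397, -0.820052, -0.226874; +0.676629, -0.564352, +0.472947; -0.515878, +0.094976, +0.851381]
β = atan2(√(R₁₃²+R₂₃²), R₃₃) = 0.552184; α = atan2(R₂₃, R₁₃) mod 2π = 2.018074; γ = atan2(R₃₂, −R₃₁) mod 2π = 0.182066
Need the full column D^3_{m',0} for m'=−3..3 at α=2.0181, β=0.5522, γ=0.1821.
cos(β/2)=0.962128, sin(β/2)=0.272598
d^3_{-3,0}: single k=3 term ⇒ +0.080683;  D = +0.078577-0.018312i
d^3_{-2,0}: k∈[2..3] ⇒ +0.348768 -0.027997 = +0.320771;  D = -0.200760-0.250179i
d^3_{-1,0}: k∈[1..3] ⇒ +0.778534 -0.187490 +0.005017 = +0.596061;  D = -0.257804+0.537425i
d^3_{0,0}: k∈[0..3] ⇒ +0.793227 -0.573085 +0.046004 -0.000410 = +0.265736;  D = +0.265736+0.000000i
d^3_{1,0}: k∈[0..2] ⇒ -0.778534 +0.187490 -0.005017 = -0.596061;  D = +0.257804+0.537425i
d^3_{2,0}: k∈[0..1] ⇒ +0.348768 -0.027997 = +0.320771;  D = -0.200760+0.250179i
d^3_{3,0}: single k=0 term ⇒ -0.080683;  D = -0.078577-0.018312i
Y_3^{m'}(θ=2.7675,φ=0.5181) and Σ D·Y over m':
  (+0.0786-0.0183i)·(+0.0003-0.0204i)  (-0.2008-0.2502i)·(-0.0647+0.1093i)  (-0.2578+0.5374i)·(+0.3419-0.1949i)  (+0.2657+0.0000i)·(-0.4628+0.0000i)  (+0.2578+0.5374i)·(-0.3419-0.1949i)  (-0.2008+0.2502i)·(-0.0647-0.1093i)  (-0.0786-0.0183i)·(-0.0003-0.0204i)
Y_3^0(R⁻¹ n̂) = -0.009795-0.000000i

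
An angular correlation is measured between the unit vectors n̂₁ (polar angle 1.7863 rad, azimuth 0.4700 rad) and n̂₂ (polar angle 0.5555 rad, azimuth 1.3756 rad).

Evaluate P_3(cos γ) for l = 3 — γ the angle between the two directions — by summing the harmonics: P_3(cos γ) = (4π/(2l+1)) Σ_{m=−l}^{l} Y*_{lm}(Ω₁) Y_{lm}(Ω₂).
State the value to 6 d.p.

-0.198098

Summing Y*_{l m}(θ₁,φ₁)·Y_{l m}(θ₂,φ₂) over m ∈ [−3, 3]; prefactor 4π/(2·3+1) = 1.795196:
  m=-3: Y*=0.06227 + 0.38392j  Y=-0.03382 + 0.05100j  product -0.02169 - 0.00981j
  m=-2: Y*=-0.12300 - 0.16841j  Y=-0.22332 - 0.09190j  product 0.01199 + 0.04891j
  m=-1: Y*=-0.21712 - 0.11029j  Y=0.08626 - 0.43629j  product -0.06685 + 0.08521j
  m=+0: Y*=0.22115 + 0.00000j  Y=0.19322 + 0.00000j  product 0.04273 + 0.00000j
  m=+1: Y*=0.21712 - 0.11029j  Y=-0.08626 - 0.43629j  product -0.06685 - 0.08521j
  m=+2: Y*=-0.12300 + 0.16841j  Y=-0.22332 + 0.09190j  product 0.01199 - 0.04891j
  m=+3: Y*=-0.06227 + 0.38392j  Y=0.03382 + 0.05100j  product -0.02169 + 0.00981j
Accumulated sum -0.11035 + 0.00000j; after 4π/(2l+1) scaling, -0.19810 + 0.00000j ⇒ P_3 = -0.198098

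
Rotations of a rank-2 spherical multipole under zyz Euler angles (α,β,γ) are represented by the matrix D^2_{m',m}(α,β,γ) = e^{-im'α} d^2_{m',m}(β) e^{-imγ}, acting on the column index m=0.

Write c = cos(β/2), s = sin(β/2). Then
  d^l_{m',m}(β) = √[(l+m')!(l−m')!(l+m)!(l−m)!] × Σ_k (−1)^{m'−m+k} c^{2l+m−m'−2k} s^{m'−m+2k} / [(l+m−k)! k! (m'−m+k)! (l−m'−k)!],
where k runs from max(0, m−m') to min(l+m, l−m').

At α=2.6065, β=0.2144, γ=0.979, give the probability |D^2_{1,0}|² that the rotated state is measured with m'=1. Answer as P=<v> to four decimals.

P=0.0648

First d^2_{1,0}(β=0.2144), then the phase factors e^{-i(1)α} and e^{-i(0)γ}:
c=cos(0.214400/2)=0.994260, s=sin(0.214400/2)=0.106995; N=√[6·1·2·2]=4.898979
The bounds max(0,m−m')=0 and min(l+m,l−m')=1 give 2 terms
  k=0: (−1)^1·4.8990/(2)·0.9943^3·0.1070^1 = -0.257595
  k=1: (−1)^2·4.8990/(2)·0.9943^1·0.1070^3 = +0.002983
d^2_{1,0}(0.2144) = -0.257595 +0.002983 = -0.254612
|D^2_{1,0}|² = |d^2_{1,0}(β)|² = (-0.254612)² = 0.064827 (the z-rotation phases have unit modulus)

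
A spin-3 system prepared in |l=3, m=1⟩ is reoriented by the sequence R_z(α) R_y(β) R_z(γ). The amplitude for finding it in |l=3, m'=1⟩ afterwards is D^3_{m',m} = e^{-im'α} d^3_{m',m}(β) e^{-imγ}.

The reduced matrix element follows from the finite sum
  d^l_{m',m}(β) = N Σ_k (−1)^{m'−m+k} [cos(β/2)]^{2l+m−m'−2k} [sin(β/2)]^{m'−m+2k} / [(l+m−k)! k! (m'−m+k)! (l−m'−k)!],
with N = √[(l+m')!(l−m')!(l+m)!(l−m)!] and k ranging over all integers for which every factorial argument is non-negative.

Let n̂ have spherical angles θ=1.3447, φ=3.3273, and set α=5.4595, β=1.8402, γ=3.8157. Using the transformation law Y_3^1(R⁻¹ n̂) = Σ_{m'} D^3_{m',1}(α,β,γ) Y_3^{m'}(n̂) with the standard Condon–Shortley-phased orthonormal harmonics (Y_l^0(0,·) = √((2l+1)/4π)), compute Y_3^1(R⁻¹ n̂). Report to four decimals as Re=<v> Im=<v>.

Re=-0.1055 Im=-0.1091

Need the full column D^3_{m',1} for m'=−3..3 at α=5.4595, β=1.8402, γ=3.8157.
cos(β/2)=0.605741, sin(β/2)=0.795662
d^3_{-3,1}: single k=4 term ⇒ +0.569553;  D = +0.569549-0.002034i
d^3_{-2,1}: k∈[3..4] ⇒ +0.708070 -0.610844 = +0.097226;  D = +0.066322+0.071094i
d^3_{-1,1}: k∈[2..4] ⇒ +0.511394 -1.176463 +0.253730 = -0.411339;  D = +0.030003-0.410243i
d^3_{0,1}: k∈[1..3] ⇒ +0.224777 -1.163478 +0.669146 = -0.269554;  D = +0.210593-0.168256i
d^3_{1,1}: k∈[0..2] ⇒ +0.049399 -0.681858 +0.882347 = +0.249888;  D = -0.247098-0.037239i
d^3_{2,1}: k∈[0..1] ⇒ -0.205193 +0.708070 = +0.502877;  D = -0.282921-0.415742i
d^3_{3,1}: single k=0 term ⇒ +0.330103;  D = +0.074019-0.321698i
Y_3^{m'}(θ=1.3447,φ=3.3273) and Σ D·Y over m':
  (+0.5695-0.0020i)·(-0.3278+0.2042i)  (+0.0663+0.0711i)·(+0.2028-0.0790i)  (+0.0300-0.4102i)·(+0.2318-0.0435i)  (+0.2106-0.1683i)·(-0.2299+0.0000i)  (-0.2471-0.0372i)·(-0.2318-0.0435i)  (-0.2829-0.4157i)·(+0.2028+0.0790i)  (+0.0740-0.3217i)·(+0.3278+0.2042i)
Y_3^1(R⁻¹ n̂) = -0.105480-0.109133i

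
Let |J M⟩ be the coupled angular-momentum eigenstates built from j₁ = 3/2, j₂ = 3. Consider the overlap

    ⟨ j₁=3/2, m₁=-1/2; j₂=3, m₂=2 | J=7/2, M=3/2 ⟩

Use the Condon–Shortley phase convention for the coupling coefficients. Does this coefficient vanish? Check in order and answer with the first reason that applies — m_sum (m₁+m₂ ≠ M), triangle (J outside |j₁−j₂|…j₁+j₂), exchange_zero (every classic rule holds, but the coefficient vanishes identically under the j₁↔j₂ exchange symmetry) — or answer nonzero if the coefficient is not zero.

m-sum: m₁+m₂ = -1/2+2 = 3/2, M = 3/2  ✓
triangle: |j₁−j₂| = 3/2 ≤ J = 7/2 ≤ j₁+j₂ = 9/2  ✓
exchange: j₁≠j₂ or m₁≠m₂ — the exchange symmetry imposes no constraint here
value check: CG = −√(3/7) = -0.654654 ≠ 0

nonzero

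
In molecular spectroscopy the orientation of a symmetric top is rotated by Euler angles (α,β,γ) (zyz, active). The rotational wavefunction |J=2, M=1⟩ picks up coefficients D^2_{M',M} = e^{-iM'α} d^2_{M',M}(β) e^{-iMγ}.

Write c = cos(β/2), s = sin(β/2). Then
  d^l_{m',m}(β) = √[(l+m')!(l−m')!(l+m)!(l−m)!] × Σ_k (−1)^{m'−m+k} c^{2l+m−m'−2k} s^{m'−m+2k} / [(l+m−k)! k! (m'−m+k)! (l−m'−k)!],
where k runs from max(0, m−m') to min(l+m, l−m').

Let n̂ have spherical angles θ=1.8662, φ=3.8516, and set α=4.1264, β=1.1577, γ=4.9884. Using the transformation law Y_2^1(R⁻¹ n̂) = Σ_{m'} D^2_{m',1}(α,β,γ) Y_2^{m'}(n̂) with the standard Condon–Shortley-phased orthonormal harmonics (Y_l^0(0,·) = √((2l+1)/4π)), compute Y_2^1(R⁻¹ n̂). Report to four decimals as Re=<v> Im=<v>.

Need the full column D^2_{m',1} for m'=−2..2 at α=4.1264, β=1.1577, γ=4.9884.
cos(β/2)=0.837092, sin(β/2)=0.547062
d^2_{-2,1}: single k=3 term ⇒ +0.274102;  D = -0.272038-0.033577i
d^2_{-1,1}: k∈[2..3] ⇒ +0.629130 -0.089566 = +0.539564;  D = +0.351213-0.409608i
d^2_{0,1}: k∈[1..2] ⇒ +0.786017 -0.335705 = +0.450312;  D = +0.122719+0.433268i
d^2_{1,1}: k∈[0..1] ⇒ +0.491014 -0.629130 = -0.138117;  D = +0.131534+0.042131i
d^2_{2,1}: single k=0 term ⇒ -0.641780;  D = -0.501111+0.400961i
Y_2^{m'}(θ=1.8662,φ=3.8516) and Σ D·Y over m':
  (-0.2720-0.0336i)·(+0.0531-0.3495i)  (+0.3512-0.4096i)·(+0.1632-0.1403i)  (+0.1227+0.4333i)·(-0.2352+0.0000i)  (+0.1315+0.0421i)·(-0.1632-0.1403i)  (-0.5011+0.4010i)·(+0.0531+0.3495i)
Y_2^1(R⁻¹ n̂) = -0.237498-0.303880i

Re=-0.2375 Im=-0.3039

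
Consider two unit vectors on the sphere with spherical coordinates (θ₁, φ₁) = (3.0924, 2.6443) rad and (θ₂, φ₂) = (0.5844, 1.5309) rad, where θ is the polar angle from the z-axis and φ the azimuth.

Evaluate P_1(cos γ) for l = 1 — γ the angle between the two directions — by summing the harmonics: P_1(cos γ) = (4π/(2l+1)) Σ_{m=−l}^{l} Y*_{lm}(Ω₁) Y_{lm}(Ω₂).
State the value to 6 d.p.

Addition theorem: P_1(cos γ) = (4π/3) Σ_m Y*_{lm}(Ω₁) Y_{lm}(Ω₂), m = −1…1:
  [-1]  conj(Y_{1,-1})(Ω₁) = -0.01493 + 0.00810j ; Y_{1,-1}(Ω₂) = 0.00760 - 0.19046j ; Δ = 0.00143 + 0.00291j
  [+0]  conj(Y_{1,0})(Ω₁) = -0.48801 + 0.00000j ; Y_{1,0}(Ω₂) = 0.40752 + 0.00000j ; Δ = -0.19887 + 0.00000j
  [+1]  conj(Y_{1,1})(Ω₁) = 0.01493 + 0.00810j ; Y_{1,1}(Ω₂) = -0.00760 - 0.19046j ; Δ = 0.00143 - 0.00291j
Σ over m = -0.19601 + 0.00000j; ×(4π/3) → -0.82105 + 0.00000j. Real part: -0.821054

-0.821054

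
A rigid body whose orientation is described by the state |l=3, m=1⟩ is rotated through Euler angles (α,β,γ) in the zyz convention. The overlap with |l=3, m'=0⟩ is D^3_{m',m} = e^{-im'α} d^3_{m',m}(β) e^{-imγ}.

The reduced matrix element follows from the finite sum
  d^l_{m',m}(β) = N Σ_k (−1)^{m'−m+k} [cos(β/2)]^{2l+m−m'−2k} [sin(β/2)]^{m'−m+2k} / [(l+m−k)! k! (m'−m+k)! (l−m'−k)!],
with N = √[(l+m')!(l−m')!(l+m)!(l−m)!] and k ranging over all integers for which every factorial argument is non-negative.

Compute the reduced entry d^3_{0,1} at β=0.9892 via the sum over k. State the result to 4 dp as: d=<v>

d^3_{0,1}(β=0.9892) via the finite sum:
With c≡cos(β/2)=0.880159 and s≡sin(β/2)=0.474680, N=[6·6·24·2]^{1/2}=41.569219
The bounds max(0,m−m')=1 and min(l+m,l−m')=3 give 3 terms
  k=1: (−1)^0·41.5692/(12)·0.8802^5·0.4747^1 = +0.868552
  k=2: (−1)^1·41.5692/(4)·0.8802^3·0.4747^3 = -0.757873
  k=3: (−1)^2·41.5692/(12)·0.8802^1·0.4747^5 = +0.073478
d^3_{0,1}(0.9892) = +0.868552 -0.757873 +0.073478 = +0.184157

d=0.1842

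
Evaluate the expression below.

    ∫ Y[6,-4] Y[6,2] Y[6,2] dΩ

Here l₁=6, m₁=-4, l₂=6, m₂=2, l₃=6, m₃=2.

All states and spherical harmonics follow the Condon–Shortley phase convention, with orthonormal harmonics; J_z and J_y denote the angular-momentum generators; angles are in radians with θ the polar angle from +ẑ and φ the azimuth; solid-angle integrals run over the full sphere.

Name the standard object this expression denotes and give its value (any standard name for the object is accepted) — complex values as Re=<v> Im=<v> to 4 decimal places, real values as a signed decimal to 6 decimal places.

This is a Gaunt coefficient — the integral of a triple product of spherical harmonics over the sphere.
m-sum 0 ✓  L=18 even ✓  0≤6≤12 ✓
Π(2lᵢ+1) = 13×13×13 = 2197
triangle coeff Δ(6,6,6) = 1/325909584
Σ_t [0,6]: t=0:+1/373248000 t=1:−1/1728000 t=2:+1/110592 t=3:−1/46656 t=4:+1/110592 t=5:−1/1728000 t=6:+1/373248000 = -7/1555200
(3j)²=400/46189 [(6 6 6; 0 0 0)], sign=-1
Σ_t [4,6]: t=4:+1/1658880 t=5:−1/518400 t=6:+1/1658880 = -1/1382400
(3j)²=504/46189 [(6 6 6; -4 2 2)], sign=-1
⇒ 4πI² = 2620800/12623809
I = (+1)√(2620800/12623809/(4π)) = 0.12853364

Gaunt coefficient, +0.128534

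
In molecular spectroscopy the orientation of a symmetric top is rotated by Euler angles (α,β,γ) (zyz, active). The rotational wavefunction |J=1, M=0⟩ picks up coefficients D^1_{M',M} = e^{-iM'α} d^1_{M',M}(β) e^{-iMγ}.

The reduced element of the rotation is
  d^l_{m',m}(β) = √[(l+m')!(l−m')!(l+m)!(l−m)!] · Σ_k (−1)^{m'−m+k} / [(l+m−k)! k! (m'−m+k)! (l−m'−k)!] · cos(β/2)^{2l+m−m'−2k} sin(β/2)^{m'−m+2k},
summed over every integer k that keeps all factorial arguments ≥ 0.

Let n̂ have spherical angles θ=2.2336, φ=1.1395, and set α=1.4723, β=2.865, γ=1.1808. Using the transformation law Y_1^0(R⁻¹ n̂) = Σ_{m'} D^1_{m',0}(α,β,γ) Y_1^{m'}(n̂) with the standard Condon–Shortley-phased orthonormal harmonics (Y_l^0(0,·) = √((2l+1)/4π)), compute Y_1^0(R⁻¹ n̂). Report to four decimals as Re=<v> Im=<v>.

Re=0.3886 Im=0.0000

Need the full column D^1_{m',0} for m'=−1..1 at α=1.4723, β=2.8650, γ=1.1808.
cos(β/2)=0.137856, sin(β/2)=0.990452
d^1_{-1,0}: single k=1 term ⇒ +0.193096;  D = +0.018989+0.192160i
d^1_{0,0}: k∈[0..1] ⇒ +0.019004 -0.980996 = -0.961991;  D = -0.961991+0.000000i
d^1_{1,0}: single k=0 term ⇒ -0.193096;  D = -0.018989+0.192160i
Y_1^{m'}(θ=2.2336,φ=1.1395) and Σ D·Y over m':
  (+0.0190+0.1922i)·(+0.1139-0.2474i)  (-0.9620+0.0000i)·(-0.3007+0.0000i)  (-0.0190+0.1922i)·(-0.1139-0.2474i)
Y_1^0(R⁻¹ n̂) = +0.388630+0.000000i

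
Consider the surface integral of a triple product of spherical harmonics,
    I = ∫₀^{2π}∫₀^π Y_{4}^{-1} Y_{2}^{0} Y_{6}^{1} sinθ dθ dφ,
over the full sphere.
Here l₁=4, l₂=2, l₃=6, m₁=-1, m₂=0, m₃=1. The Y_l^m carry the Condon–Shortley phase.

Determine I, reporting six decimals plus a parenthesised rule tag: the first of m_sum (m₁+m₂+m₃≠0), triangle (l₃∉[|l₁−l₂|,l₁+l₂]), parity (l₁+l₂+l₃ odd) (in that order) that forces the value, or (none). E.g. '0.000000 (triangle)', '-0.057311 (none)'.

-0.230476 (none)

m-sum 0 ✓  L=12 even ✓  2≤6≤6 ✓
Π(2lᵢ+1) = 9×5×13 = 585
triangle coeff Δ(4,2,6) = 1/6435
Σ_t [0,0]: t=0:+1/2304 = 1/2304
(3j)²=5/143 [(4 2 6; 0 0 0)], sign=+1
Σ_t [0,0]: t=0:+1/2880 = 1/2880
(3j)²=14/429 [(4 2 6; -1 0 1)], sign=-1
⇒ 4πI² = 1050/1573
I = (-1)√(1050/1573/(4π)) = -0.23047581
No selection rule forces the value: the integral is nonzero (none).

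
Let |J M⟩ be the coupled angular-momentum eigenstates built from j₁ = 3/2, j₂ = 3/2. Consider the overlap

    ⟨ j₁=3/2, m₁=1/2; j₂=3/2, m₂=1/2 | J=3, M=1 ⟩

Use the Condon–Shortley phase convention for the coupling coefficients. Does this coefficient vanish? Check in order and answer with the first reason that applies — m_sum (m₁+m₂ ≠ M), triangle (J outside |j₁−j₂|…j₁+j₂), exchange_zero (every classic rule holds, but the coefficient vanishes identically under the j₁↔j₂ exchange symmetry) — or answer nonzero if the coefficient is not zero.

nonzero

m-sum: m₁+m₂ = 1/2+1/2 = 1, M = 1  ✓
triangle: |j₁−j₂| = 0 ≤ J = 3 ≤ j₁+j₂ = 3  ✓
exchange: j₁=j₂, m₁=m₂ with (−1)^(j₁+j₂−J) = (−1)^0 = +1 — symmetry imposes no zero
value check: CG = +√(3/5) = +0.774597 ≠ 0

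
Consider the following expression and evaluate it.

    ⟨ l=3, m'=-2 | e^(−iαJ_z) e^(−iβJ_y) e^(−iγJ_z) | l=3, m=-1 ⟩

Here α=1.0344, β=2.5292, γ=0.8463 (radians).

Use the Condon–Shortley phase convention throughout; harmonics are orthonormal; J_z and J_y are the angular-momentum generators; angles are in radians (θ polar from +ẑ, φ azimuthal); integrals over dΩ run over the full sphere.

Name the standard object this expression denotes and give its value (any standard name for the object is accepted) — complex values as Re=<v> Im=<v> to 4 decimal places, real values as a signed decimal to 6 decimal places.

This is a Wigner D-matrix element — the rotation-matrix element ⟨l m'| R(α,β,γ) |l m⟩ in the angular-momentum basis.
Split into d^3_{-2,-1}(β=2.5292) × two z-phases.
c=cos(2.529200/2)=0.301434, s=sin(2.529200/2)=0.953487; N=√[1·120·2·24]=75.894664
Admissible k: 1..2 (factorial args all ≥0)
  k=1: (−1)^0·75.8947/(24)·0.3014^5·0.9535^1 = +0.007504
  k=2: (−1)^1·75.8947/(12)·0.3014^3·0.9535^3 = -0.150159
d^3_{-2,-1}(2.5292) = +0.007504 -0.150159 = -0.142655
Attach z-rotation phases: D = e^{-i(-2)(1.0344)}·(-0.142655)·e^{-i(-1)(0.8463)} = +0.139012-0.032035i

Wigner D-matrix element, Re=0.1390 Im=-0.0320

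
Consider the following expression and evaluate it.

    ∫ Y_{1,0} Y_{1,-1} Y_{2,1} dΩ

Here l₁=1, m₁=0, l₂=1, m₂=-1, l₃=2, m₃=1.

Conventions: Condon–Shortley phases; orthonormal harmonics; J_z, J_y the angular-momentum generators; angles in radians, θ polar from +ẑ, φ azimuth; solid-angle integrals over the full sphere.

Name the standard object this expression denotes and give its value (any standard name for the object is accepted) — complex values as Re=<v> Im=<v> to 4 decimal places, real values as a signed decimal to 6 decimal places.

Gaunt coefficient, -0.218510

This is a Gaunt coefficient — the integral of a triple product of spherical harmonics over the sphere.
Rules hold: Σm=0, L=4 even, 0≤2≤2.
N = 3·3·5 = 45
Δ = 0!·2!·2!/5! = 1/30
Racah Σ t=0..0: t=0:+1/1 = 1/1
⇒ 3j(1 1 2; 0 0 0)² = 2/15, sgn +1
Racah Σ t=0..0: t=0:+1/2 = 1/2
⇒ 3j(1 1 2; 0 -1 1)² = 1/10, sgn -1
4πI² = N·(3j₀)²·(3jₘ)² = 3/5
I = -1·√(0.6/4π) = -0.21850969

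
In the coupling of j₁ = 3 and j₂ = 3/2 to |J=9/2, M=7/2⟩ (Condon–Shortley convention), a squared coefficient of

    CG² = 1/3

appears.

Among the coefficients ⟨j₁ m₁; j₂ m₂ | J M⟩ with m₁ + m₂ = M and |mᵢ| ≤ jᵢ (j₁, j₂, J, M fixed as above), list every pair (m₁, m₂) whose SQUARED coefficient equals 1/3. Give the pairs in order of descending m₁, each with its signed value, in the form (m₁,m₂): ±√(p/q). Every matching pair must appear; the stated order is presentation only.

Admissible pairs with m₁+m₂ = M = 7/2: (2,3/2), (3,1/2)
  (m₁,m₂)=(3,1/2): CG² = 1/3, CG = +√(1/3)   ← matches the target
  (m₁,m₂)=(2,3/2): CG² = 2/3, CG = +√(2/3)
Pairs with CG² = 1/3: (3,1/2): +√(1/3)

(3,1/2): +√(1/3)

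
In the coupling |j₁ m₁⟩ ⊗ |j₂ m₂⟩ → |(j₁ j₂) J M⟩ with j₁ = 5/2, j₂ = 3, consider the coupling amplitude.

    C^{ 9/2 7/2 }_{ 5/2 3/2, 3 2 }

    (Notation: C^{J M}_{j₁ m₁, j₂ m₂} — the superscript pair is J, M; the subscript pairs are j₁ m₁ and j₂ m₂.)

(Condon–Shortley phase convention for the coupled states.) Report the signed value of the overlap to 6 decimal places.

√[10·1!4!5!/11! · 4!1!5!1!8!1!] = √(921600/11)
  +(−1)^0/∏(0,1,1,5,3,0)! = 1/720  (running 1/720)
  +(−1)^1/∏(1,0,0,4,4,1)! = -1/576  (running -1/2880)
⟨..|..⟩ = √(921600/11)·(-1/2880) = -0.100504

-0.100504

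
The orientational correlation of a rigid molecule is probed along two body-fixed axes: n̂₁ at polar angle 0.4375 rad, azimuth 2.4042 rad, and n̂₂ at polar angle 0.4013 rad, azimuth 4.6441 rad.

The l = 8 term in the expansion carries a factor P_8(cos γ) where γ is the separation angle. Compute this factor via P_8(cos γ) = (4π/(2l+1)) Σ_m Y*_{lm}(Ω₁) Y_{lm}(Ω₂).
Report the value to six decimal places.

0.252338

Addition theorem: P_8(cos γ) = (4π/17) Σ_m Y*_{lm}(Ω₁) Y_{lm}(Ω₂), m = −8…8:
  term(m=-8) = 0.00000 + 0.00000j   from Y*(Ω₁)=0.00050 + 0.00020j, Y(Ω₂)=0.00024 + 0.00015j
  term(m=-7) = -0.00001 - 0.00000j   from Y*(Ω₁)=-0.00199 - 0.00412j, Y(Ω₂)=0.00121 - 0.00234j
  term(m=-6) = 0.00025 - 0.00030j   from Y*(Ω₁)=-0.00699 + 0.02360j, Y(Ω₂)=-0.01436 - 0.00624j
  term(m=-5) = 0.00125 + 0.00606j   from Y*(Ω₁)=0.08001 - 0.04855j, Y(Ω₂)=-0.02214 + 0.06229j
  term(m=-4) = -0.04609 - 0.02313j   from Y*(Ω₁)=-0.25065 - 0.04873j, Y(Ω₂)=0.19448 + 0.05449j
  term(m=-3) = 0.18578 - 0.08667j   from Y*(Ω₁)=0.28521 + 0.38197j, Y(Ω₂)=0.08749 - 0.42106j
  term(m=-2) = -0.06526 + 0.27549j   from Y*(Ω₁)=0.04882 - 0.50691j, Y(Ω₂)=-0.55076 - 0.07569j
  term(m=-1) = -0.00747 - 0.00944j   from Y*(Ω₁)=-0.04268 + 0.03876j, Y(Ω₂)=-0.01425 + 0.20831j
  term(m=+0) = 0.20446 + 0.00000j   from Y*(Ω₁)=-0.47308 + 0.00000j, Y(Ω₂)=-0.43218 + 0.00000j
  term(m=+1) = -0.00747 + 0.00944j   from Y*(Ω₁)=0.04268 + 0.03876j, Y(Ω₂)=0.01425 + 0.20831j
  term(m=+2) = -0.06526 - 0.27549j   from Y*(Ω₁)=0.04882 + 0.50691j, Y(Ω₂)=-0.55076 + 0.07569j
  term(m=+3) = 0.18578 + 0.08667j   from Y*(Ω₁)=-0.28521 + 0.38197j, Y(Ω₂)=-0.08749 - 0.42106j
  term(m=+4) = -0.04609 + 0.02313j   from Y*(Ω₁)=-0.25065 + 0.04873j, Y(Ω₂)=0.19448 - 0.05449j
  term(m=+5) = 0.00125 - 0.00606j   from Y*(Ω₁)=-0.08001 - 0.04855j, Y(Ω₂)=0.02214 + 0.06229j
  term(m=+6) = 0.00025 + 0.00030j   from Y*(Ω₁)=-0.00699 - 0.02360j, Y(Ω₂)=-0.01436 + 0.00624j
  term(m=+7) = -0.00001 + 0.00000j   from Y*(Ω₁)=0.00199 - 0.00412j, Y(Ω₂)=-0.00121 - 0.00234j
  term(m=+8) = 0.00000 - 0.00000j   from Y*(Ω₁)=0.00050 - 0.00020j, Y(Ω₂)=0.00024 - 0.00015j
Accumulated sum 0.34137 - 0.00000j; after 4π/(2l+1) scaling, 0.25234 - 0.00000j ⇒ P_8 = 0.252338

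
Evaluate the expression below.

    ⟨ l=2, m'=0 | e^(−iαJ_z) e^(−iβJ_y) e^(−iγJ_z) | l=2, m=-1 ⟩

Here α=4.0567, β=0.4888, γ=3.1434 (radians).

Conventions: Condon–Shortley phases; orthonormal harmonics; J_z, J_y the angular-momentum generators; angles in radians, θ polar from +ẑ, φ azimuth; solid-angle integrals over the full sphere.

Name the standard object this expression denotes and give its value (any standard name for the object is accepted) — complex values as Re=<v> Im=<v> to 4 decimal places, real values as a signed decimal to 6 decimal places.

This is a Wigner D-matrix element — the rotation-matrix element ⟨l m'| R(α,β,γ) |l m⟩ in the angular-momentum basis.
First d^2_{0,-1}(β=0.4888), then the phase factors e^{-i(0)α} and e^{-i(-1)γ}:
c=cos(0.488800/2)=0.970283, s=sin(0.488800/2)=0.241974; N=√[2·2·1·6]=4.898979
k∈{0,1} keeps every argument non-negative
  k=0: (−1)^1·4.8990/(2)·0.9703^3·0.2420^1 = -0.541427
  k=1: (−1)^2·4.8990/(2)·0.9703^1·0.2420^3 = +0.033673
d^2_{0,-1}(0.4888) = -0.541427 +0.033673 = -0.507754
D = (+1.000000+0.000000i)·(-0.507754)·(-0.999998-0.001807i) = +0.507753+0.000918i

Wigner D-matrix element, Re=0.5078 Im=0.0009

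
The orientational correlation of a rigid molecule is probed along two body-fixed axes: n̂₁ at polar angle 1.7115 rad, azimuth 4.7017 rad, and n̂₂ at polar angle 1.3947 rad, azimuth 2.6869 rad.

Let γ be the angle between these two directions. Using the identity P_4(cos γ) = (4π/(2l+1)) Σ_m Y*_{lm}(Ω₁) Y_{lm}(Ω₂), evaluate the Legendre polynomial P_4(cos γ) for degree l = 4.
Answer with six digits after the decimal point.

Addition theorem: P_4(cos γ) = (4π/9) Σ_m Y*_{lm}(Ω₁) Y_{lm}(Ω₂), m = −4…4:
  m=-4: (0.424908, -0.018178) × (-0.102051, 0.403068) = (-0.036035, 0.173122)  (running Σ = (-0.036035, 0.173122))
  m=-3: (-0.005463, -0.170294) × (-0.042951, -0.204805) = (-0.034642, 0.008433)  (running Σ = (-0.070678, 0.181555))
  m=-2: (0.282731, -0.006045) × (-0.156380, -0.200908) = (-0.045428, -0.055858)  (running Σ = (-0.116106, 0.125698))
  m=-1: (-0.002010, -0.188016) × (0.204171, 0.099810) = (0.018356, -0.038588)  (running Σ = (-0.097750, 0.087110))
  m=0: (0.256374, -0.000000) × (0.223445, 0.000000) = (0.057285, 0.000000)  (running Σ = (-0.040465, 0.087110))
  m=1: (0.002010, -0.188016) × (-0.204171, 0.099810) = (0.018356, 0.038588)  (running Σ = (-0.022109, 0.125698))
  m=2: (0.282731, 0.006045) × (-0.156380, 0.200908) = (-0.045428, 0.055858)  (running Σ = (-0.067537, 0.181555))
  m=3: (0.005463, -0.170294) × (0.042951, -0.204805) = (-0.034642, -0.008433)  (running Σ = (-0.102180, 0.173122))
  m=4: (0.424908, 0.018178) × (-0.102051, -0.403068) = (-0.036035, -0.173122)  (running Σ = (-0.138215, -0.000000))
Accumulated sum (-0.138215, -0.000000); after 4π/(2l+1) scaling, (-0.192984, -0.000000) ⇒ P_4 = -0.192984

-0.192984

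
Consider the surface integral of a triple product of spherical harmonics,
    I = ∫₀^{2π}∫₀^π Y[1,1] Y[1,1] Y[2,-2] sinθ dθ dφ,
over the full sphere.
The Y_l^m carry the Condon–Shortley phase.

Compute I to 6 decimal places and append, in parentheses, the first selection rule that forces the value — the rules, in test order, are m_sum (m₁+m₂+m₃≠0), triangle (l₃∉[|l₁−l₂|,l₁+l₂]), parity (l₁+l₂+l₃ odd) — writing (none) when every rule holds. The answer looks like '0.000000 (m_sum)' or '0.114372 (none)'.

0.309019 (none)

m-sum 0 ✓  L=4 even ✓  0≤2≤2 ✓
Π(2lᵢ+1) = 3×3×5 = 45
triangle coeff Δ(1,1,2) = 1/30
Σ_t [0,0]: t=0:+1/1 = 1/1
(3j)²=2/15 [(1 1 2; 0 0 0)], sign=+1
Σ_t [0,0]: t=0:+1/4 = 1/4
(3j)²=1/5 [(1 1 2; 1 1 -2)], sign=+1
⇒ 4πI² = 6/5
I = (+1)√(6/5/(4π)) = 0.30901936
No selection rule forces the value: the integral is nonzero (none).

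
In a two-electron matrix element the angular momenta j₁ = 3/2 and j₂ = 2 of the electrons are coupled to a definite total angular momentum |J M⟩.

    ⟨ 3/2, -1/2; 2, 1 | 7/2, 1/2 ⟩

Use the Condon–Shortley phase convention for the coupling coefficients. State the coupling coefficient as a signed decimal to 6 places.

√[8·0!3!4!/8! · 1!2!3!1!4!3!] = √(1728/35)
  +(−1)^0/∏(0,0,2,3,1,1)! = 1/12  (running 1/12)
⟨..|..⟩ = √(1728/35)·(1/12) = +0.585540

+0.585540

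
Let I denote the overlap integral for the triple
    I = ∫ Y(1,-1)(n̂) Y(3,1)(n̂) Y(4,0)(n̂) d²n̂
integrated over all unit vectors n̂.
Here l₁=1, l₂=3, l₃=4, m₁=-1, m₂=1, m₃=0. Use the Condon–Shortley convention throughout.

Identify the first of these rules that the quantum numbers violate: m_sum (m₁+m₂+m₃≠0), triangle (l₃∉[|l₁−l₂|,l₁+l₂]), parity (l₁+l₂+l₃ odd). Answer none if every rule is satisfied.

none

azimuthal sum: -1 + 1 + 0 = 0  ✓
2 ≤ 4 ≤ 4 (triangle on l)  ✓
L = 1 + 3 + 4 = 8 (even)  ✓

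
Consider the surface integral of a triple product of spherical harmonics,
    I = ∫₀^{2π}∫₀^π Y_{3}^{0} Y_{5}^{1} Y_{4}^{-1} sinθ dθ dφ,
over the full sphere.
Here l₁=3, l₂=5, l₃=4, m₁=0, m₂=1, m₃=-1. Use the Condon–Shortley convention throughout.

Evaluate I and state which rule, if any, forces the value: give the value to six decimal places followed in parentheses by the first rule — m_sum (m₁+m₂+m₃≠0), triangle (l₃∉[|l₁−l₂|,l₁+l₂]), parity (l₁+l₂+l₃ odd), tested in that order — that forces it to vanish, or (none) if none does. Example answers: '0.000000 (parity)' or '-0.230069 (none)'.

Rules hold: Σm=0, L=12 even, 2≤4≤8.
N = 7·11·9 = 693
Δ = 4!·2!·6!/13! = 1/180180
Racah Σ t=1..3: t=1:−1/576 t=2:+1/144 t=3:−1/576 = 1/288
⇒ 3j(3 5 4; 0 0 0)² = 20/1001, sgn +1
Racah Σ t=1..3: t=1:−1/1440 t=2:+1/192 t=3:−1/432 = 19/8640
⇒ 3j(3 5 4; 0 1 -1)² = 361/30030, sgn -1
4πI² = N·(3j₀)²·(3jₘ)² = 2166/13013
I = -1·√(0.166449/4π) = -0.11508947
No selection rule forces the value: the integral is nonzero (none).

-0.115089 (none)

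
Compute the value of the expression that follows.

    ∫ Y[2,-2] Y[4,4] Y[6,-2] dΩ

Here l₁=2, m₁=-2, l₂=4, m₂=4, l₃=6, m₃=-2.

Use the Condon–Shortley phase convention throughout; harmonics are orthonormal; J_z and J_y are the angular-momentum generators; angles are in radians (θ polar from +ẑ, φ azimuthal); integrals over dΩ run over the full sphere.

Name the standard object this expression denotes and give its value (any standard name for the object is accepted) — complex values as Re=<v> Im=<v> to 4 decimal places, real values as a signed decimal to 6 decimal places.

This is a Gaunt coefficient — the integral of a triple product of spherical harmonics over the sphere.
Rules hold: Σm=0, L=12 even, 2≤6≤6.
N = 5·9·13 = 585
Δ = 0!·4!·8!/13! = 1/6435
Racah Σ t=0..0: t=0:+1/2304 = 1/2304
⇒ 3j(2 4 6; 0 0 0)² = 5/143, sgn +1
Racah Σ t=0..0: t=0:+1/967680 = 1/967680
⇒ 3j(2 4 6; -2 4 -2)² = 1/6435, sgn +1
4πI² = N·(3j₀)²·(3jₘ)² = 5/1573
I = +1·√(0.00317864/4π) = 0.01590434

Gaunt coefficient, +0.015904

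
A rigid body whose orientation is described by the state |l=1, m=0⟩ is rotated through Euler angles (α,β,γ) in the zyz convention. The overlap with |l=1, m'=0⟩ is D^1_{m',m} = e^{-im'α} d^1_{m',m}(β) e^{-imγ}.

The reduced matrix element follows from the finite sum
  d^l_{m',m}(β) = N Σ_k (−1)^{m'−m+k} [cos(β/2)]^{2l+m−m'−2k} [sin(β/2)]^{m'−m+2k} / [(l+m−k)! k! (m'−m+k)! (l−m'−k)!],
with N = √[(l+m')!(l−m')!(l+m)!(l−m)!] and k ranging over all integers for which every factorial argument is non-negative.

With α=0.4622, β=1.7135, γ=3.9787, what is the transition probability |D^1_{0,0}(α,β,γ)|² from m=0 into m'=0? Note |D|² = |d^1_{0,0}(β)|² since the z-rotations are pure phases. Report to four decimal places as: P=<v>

First d^1_{0,0}(β=1.7135), then the phase factors e^{-i(0)α} and e^{-i(0)γ}:
Half-angle: c=0.654897, s=0.755718. N=√(1·1·1·1)=1.000000
The bounds max(0,m−m')=0 and min(l+m,l−m')=1 give 2 terms
  k=0: (−1)^0·1.0000/(1)·0.6549^2·0.7557^0 = +0.428890
  k=1: (−1)^1·1.0000/(1)·0.6549^0·0.7557^2 = -0.571110
d^1_{0,0}(1.7135) = +0.428890 -0.571110 = -0.142220
|D^1_{0,0}|² = |d^1_{0,0}(β)|² = (-0.142220)² = 0.020226 (the z-rotation phases have unit modulus)

P=0.0202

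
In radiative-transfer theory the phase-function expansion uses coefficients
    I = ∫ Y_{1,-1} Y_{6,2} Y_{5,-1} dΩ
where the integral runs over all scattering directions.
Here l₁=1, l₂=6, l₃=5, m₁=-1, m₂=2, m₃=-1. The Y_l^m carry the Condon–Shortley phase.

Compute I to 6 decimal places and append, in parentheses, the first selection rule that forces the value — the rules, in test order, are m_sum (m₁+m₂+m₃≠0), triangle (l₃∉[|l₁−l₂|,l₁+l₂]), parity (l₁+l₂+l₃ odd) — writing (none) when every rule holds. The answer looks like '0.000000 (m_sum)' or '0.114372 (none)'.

Rules hold: Σm=0, L=12 even, 5≤5≤7.
N = 3·13·11 = 429
Δ = 2!·0!·10!/13! = 1/858
Racah Σ t=1..1: t=1:−1/14400 = -1/14400
⇒ 3j(1 6 5; 0 0 0)² = 6/143, sgn +1
Racah Σ t=2..2: t=2:+1/34560 = 1/34560
⇒ 3j(1 6 5; -1 2 -1)² = 14/429, sgn +1
4πI² = N·(3j₀)²·(3jₘ)² = 84/143
I = +1·√(0.587413/4π) = 0.21620548
No selection rule forces the value: the integral is nonzero (none).

0.216205 (none)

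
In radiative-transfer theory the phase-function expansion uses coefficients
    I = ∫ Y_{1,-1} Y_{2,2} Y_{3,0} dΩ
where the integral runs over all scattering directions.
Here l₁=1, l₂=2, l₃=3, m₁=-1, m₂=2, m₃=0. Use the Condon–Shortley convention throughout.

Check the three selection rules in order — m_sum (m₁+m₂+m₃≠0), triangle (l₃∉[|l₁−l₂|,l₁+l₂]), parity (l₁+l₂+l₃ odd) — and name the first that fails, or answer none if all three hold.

azimuthal sum: -1 + 2 + 0 = 1  ✗
1 ≤ 3 ≤ 3 (triangle on l)
L = 1 + 2 + 3 = 6 (even)

m_sum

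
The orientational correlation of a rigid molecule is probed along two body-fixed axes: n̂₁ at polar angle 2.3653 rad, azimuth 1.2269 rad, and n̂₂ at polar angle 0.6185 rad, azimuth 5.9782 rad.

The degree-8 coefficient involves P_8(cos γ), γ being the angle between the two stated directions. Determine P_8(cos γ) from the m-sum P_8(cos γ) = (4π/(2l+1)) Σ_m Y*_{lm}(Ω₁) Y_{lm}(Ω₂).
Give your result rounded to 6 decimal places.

Summing Y*_{l m}(θ₁,φ₁)·Y_{l m}(θ₂,φ₂) over m ∈ [−8, 8]; prefactor 4π/(2·8+1) = 0.739198:
  m=-8: Y*=-0.02768 - 0.01139j  Y=-0.00503 + 0.00425j  product 0.00019 - 0.00006j
  m=-7: Y*=0.08170 - 0.09050j  Y=-0.01979 + 0.03127j  product 0.00121 + 0.00435j
  m=-6: Y*=0.13975 + 0.26038j  Y=-0.03282 + 0.12383j  product -0.03683 + 0.00876j
  m=-5: Y*=-0.44919 + 0.06728j  Y=0.01385 + 0.30173j  product -0.02652 - 0.13460j
  m=-4: Y*=0.07291 - 0.36871j  Y=0.16273 + 0.44461j  product 0.17580 - 0.02758j
  m=-3: Y*=-0.02362 - 0.01413j  Y=0.24754 + 0.32171j  product -0.00130 - 0.01110j
  m=-2: Y*=0.29288 - 0.24064j  Y=-0.02472 - 0.01727j  product -0.01140 + 0.00089j
  m=-1: Y*=0.05321 + 0.14859j  Y=-0.39528 - 0.12444j  product -0.00254 - 0.06536j
  m=+0: Y*=0.33587 + 0.00000j  Y=-0.10752 + 0.00000j  product -0.03611 + 0.00000j
  m=+1: Y*=-0.05321 + 0.14859j  Y=0.39528 - 0.12444j  product -0.00254 + 0.06536j
  m=+2: Y*=0.29288 + 0.24064j  Y=-0.02472 + 0.01727j  product -0.01140 - 0.00089j
  m=+3: Y*=0.02362 - 0.01413j  Y=-0.24754 + 0.32171j  product -0.00130 + 0.01110j
  m=+4: Y*=0.07291 + 0.36871j  Y=0.16273 - 0.44461j  product 0.17580 + 0.02758j
  m=+5: Y*=0.44919 + 0.06728j  Y=-0.01385 + 0.30173j  product -0.02652 + 0.13460j
  m=+6: Y*=0.13975 - 0.26038j  Y=-0.03282 - 0.12383j  product -0.03683 - 0.00876j
  m=+7: Y*=-0.08170 - 0.09050j  Y=0.01979 + 0.03127j  product 0.00121 - 0.00435j
  m=+8: Y*=-0.02768 + 0.01139j  Y=-0.00503 - 0.00425j  product 0.00019 + 0.00006j
Σ over m = 0.16109 - 0.00000j; ×(4π/17) → 0.11908 - 0.00000j. Real part: 0.119079

0.119079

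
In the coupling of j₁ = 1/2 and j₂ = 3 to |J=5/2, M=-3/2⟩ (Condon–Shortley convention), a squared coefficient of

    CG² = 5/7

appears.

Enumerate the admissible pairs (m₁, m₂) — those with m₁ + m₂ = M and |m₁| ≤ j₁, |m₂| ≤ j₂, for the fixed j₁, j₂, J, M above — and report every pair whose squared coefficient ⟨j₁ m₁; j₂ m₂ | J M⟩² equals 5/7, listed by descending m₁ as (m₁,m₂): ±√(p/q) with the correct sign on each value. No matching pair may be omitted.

(1/2,-2): +√(5/7)

Admissible pairs with m₁+m₂ = M = -3/2: (-1/2,-1), (1/2,-2)
  (m₁,m₂)=(1/2,-2): CG² = 5/7, CG = +√(5/7)   ← matches the target
  (m₁,m₂)=(-1/2,-1): CG² = 2/7, CG = −√(2/7)
Pairs with CG² = 5/7: (1/2,-2): +√(5/7)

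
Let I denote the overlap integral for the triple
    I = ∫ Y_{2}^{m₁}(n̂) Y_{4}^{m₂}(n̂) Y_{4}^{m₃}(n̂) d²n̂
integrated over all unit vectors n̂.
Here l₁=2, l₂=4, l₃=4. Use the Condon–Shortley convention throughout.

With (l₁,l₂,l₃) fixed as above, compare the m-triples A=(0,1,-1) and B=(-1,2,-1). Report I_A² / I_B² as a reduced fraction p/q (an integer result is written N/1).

289/243

Shared (l₁,l₂,l₃)=(2,4,4): N and (l;000)² cancel in I_A²/I_B².
A: Δ = 2!·2!·6!/11! = 1/13860; Racah Σ t=0..2: t=0:+1/480 t=1:−1/48 t=2:+1/144 = -17/1440; ⇒ 3j(2 4 4; 0 1 -1)² = 289/13860, sgn +1
B: Δ = 2!·2!·6!/11! = 1/13860; Racah Σ t=1..2: t=1:−1/240 t=2:+1/96 = 1/160; ⇒ 3j(2 4 4; -1 2 -1)² = 27/1540, sgn -1
I_A²/I_B² = (289/13860)/(27/1540) = 289/243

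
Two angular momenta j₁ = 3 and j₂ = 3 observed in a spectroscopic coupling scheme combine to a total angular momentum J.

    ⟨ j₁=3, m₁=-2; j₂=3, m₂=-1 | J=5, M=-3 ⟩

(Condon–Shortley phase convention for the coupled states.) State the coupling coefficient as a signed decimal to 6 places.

-0.408248  (= −√(1/6))

√[11·1!5!5!/12! · 1!5!2!4!2!8!] = √(153600)
  +(−1)^0/∏(0,1,5,2,0,3)! = 1/1440  (running 1/1440)
  +(−1)^1/∏(1,0,4,1,1,4)! = -1/576  (running -1/960)
⟨..|..⟩ = √(153600)·(-1/960) = -0.408248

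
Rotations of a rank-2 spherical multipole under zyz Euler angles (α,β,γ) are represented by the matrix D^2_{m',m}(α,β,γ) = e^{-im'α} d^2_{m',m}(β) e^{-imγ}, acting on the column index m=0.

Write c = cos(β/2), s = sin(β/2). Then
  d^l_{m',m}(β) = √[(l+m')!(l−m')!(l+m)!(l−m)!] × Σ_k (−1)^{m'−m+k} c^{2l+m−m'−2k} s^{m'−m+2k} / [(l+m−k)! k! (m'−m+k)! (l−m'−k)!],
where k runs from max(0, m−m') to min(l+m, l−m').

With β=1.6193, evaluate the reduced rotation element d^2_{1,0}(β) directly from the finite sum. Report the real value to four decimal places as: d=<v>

d=0.0593

d^2_{1,0}(β=1.6193) via the finite sum:
With c≡cos(β/2)=0.689752 and s≡sin(β/2)=0.724046, N=[6·1·2·2]^{1/2}=4.898979
The bounds max(0,m−m')=0 and min(l+m,l−m')=1 give 2 terms
  k=0: (−1)^1·4.8990/(2)·0.6898^3·0.7240^1 = -0.581996
  k=1: (−1)^2·4.8990/(2)·0.6898^1·0.7240^3 = +0.641308
d^2_{1,0}(1.6193) = -0.581996 +0.641308 = +0.059311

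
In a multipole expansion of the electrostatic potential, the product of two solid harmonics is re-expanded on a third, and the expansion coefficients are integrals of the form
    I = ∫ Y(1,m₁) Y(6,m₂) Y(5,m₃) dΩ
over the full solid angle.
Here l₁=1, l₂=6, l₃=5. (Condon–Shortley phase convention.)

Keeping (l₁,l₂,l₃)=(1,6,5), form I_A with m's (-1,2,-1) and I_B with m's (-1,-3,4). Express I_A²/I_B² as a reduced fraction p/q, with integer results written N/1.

28/3

l's match ⇒ only the (l;m) 3-j factors differ between A and B.
A: triangle coeff Δ(1,6,5) = 1/858; Σ_t [2,2]: t=2:+1/34560 = 1/34560; (3j)²=14/429 [(1 6 5; -1 2 -1)], sign=+1
B: triangle coeff Δ(1,6,5) = 1/858; Σ_t [2,2]: t=2:+1/725760 = 1/725760; (3j)²=1/286 [(1 6 5; -1 -3 4)], sign=-1
I_A²/I_B² = (14/429)/(1/286) = 28/3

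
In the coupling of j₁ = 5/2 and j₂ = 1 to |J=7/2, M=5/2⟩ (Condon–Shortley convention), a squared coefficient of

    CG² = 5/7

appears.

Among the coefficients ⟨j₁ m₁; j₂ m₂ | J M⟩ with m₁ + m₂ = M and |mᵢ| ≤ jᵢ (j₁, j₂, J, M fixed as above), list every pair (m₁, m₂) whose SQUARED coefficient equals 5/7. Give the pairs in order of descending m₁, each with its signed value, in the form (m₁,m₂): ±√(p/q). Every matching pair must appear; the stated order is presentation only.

Admissible pairs with m₁+m₂ = M = 5/2: (3/2,1), (5/2,0)
  (m₁,m₂)=(5/2,0): CG² = 2/7, CG = +√(2/7)
  (m₁,m₂)=(3/2,1): CG² = 5/7, CG = +√(5/7)   ← matches the target
Pairs with CG² = 5/7: (3/2,1): +√(5/7)

(3/2,1): +√(5/7)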